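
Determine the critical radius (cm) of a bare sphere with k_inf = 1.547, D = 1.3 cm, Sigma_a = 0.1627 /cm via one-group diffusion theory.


L^2 = D / Sigma_a = 1.3 / 0.1627 = 7.990166 cm^2
B_m^2 = (k_inf - 1) / L^2 = (1.547 - 1) / 7.990166 = 0.06845915 /cm^2
For a bare sphere: B_g = pi/R, so R_c = pi / sqrt(B_m^2)
R_c = pi / sqrt(0.06845915) = 12.007 cm

12.007


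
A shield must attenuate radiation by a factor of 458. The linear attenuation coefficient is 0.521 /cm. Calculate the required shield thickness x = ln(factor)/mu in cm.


x = ln(factor) / mu
x = ln(458) / 0.521
x = 11.760 cm

11.760


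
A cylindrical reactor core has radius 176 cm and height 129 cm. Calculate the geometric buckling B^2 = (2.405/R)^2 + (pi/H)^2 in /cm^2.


B^2 = (2.405/R)^2 + (pi/H)^2
B^2 = (2.405/176)^2 + (pi/129)^2
B^2 = 7.7982e-04 /cm^2

7.7982e-04


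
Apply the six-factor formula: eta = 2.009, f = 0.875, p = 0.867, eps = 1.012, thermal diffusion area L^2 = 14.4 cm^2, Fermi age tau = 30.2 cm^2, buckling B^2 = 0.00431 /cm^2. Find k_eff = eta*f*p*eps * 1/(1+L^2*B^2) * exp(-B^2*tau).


k_inf = eta*f*p*eps = 2.009*0.875*0.867*1.012 = 1.542367
P_TNL = 1/(1 + L^2*B^2) = 1/(1 + 14.4*0.00431) = 0.9415628
P_FNL = exp(-B^2*tau) = exp(-0.00431*30.2) = 0.8779532
k_eff = k_inf * P_TNL * P_FNL = 1.542367 * 0.9415628 * 0.8779532
k_eff = 1.2750

1.2750


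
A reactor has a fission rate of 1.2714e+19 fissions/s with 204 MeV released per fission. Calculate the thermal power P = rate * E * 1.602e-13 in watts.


P = fission_rate * E_MeV * 1.602e-13
P = 1.2714e+19 * 204 * 1.602e-13
P = 4.1550e+08 W

4.1550e+08


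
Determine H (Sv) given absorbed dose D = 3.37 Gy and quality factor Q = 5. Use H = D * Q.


H = D * Q
H = 3.37 * 5
H = 16.850 Sv

16.850


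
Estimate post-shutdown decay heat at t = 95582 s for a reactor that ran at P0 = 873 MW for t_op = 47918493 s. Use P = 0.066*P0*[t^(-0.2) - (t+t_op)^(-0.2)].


P/P0 = 0.066 * [t^(-0.2) - (t + t_op)^(-0.2)]
P/P0 = 0.066 * [95582^(-0.2) - (95582 + 47918493)^(-0.2)]
P/P0 = 0.066 * [0.1009078 - 0.02908883] = 0.004740052
P = 873 * 0.004740052 = 4.1381 MW

4.1381


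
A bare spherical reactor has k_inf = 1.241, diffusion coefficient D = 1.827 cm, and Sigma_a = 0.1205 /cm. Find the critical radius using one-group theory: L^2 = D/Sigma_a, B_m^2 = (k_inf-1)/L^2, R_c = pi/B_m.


L^2 = D / Sigma_a = 1.827 / 0.1205 = 15.16183 cm^2
B_m^2 = (k_inf - 1) / L^2 = (1.241 - 1) / 15.16183 = 0.01589518 /cm^2
For a bare sphere: B_g = pi/R, so R_c = pi / sqrt(B_m^2)
R_c = pi / sqrt(0.01589518) = 24.918 cm

24.918


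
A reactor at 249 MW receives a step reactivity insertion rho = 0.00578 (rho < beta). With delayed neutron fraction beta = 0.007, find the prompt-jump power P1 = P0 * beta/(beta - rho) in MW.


P1/P0 = beta / (beta - rho)
P1/P0 = 0.007 / (0.007 - 0.00578) = 5.737705
P1 = 249 * 5.737705 = 1428.7 MW

1428.7


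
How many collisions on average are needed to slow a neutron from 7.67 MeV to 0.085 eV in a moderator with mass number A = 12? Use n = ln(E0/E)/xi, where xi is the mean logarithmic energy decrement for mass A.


xi = 1 + (A-1)^2/(2A)*ln((A-1)/(A+1)) = 0.1577690 (for A = 12)
n = ln(E0/E) / xi
n = ln(7.67e6 / 0.085) / 0.1577690
n = ln(9.023529e+07) / 0.1577690 = 116.11

116.11


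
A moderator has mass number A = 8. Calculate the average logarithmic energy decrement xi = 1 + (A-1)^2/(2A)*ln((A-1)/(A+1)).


xi = 1 + (A-1)^2/(2A) * ln((A-1)/(A+1))
xi = 1 + (8-1)^2/(2*8) * ln((8-1)/(8 +1))
xi = 0.23035

0.23035


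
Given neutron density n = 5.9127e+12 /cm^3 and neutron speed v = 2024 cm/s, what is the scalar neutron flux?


phi = n * v
phi = 5.9127e+12 * 2024
phi = 1.1967e+16 /cm^2/s

1.1967e+16


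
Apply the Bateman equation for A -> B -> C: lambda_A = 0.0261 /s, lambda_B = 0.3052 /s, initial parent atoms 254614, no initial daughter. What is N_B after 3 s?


N_B(t) = lambda_A * N_A0 / (lambda_B - lambda_A) * [exp(-lambda_A*t) - exp(-lambda_B*t)]
exp(-0.0261*3) = 0.9246870; exp(-0.3052*3) = 0.4002764
N_B = 0.0261 * 254614 / (0.3052 - 0.0261) * (0.9246870 - 0.4002764)
N_B = 12486

12486


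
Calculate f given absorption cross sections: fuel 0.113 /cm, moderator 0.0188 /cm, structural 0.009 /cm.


f = Sigma_a_fuel / (Sigma_a_fuel + Sigma_a_mod + Sigma_a_other)
f = 0.113 / (0.113 + 0.0188 + 0.009)
f = 0.80256

0.80256


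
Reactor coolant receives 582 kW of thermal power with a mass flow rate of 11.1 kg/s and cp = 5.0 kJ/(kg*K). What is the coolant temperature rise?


dT = Q / (m_dot * cp)
dT = 582 / (11.1 * 5.0)
dT = 10.486 C

10.486


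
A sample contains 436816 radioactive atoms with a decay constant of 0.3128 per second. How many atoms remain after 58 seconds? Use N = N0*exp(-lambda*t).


N = N0 * exp(-lambda * t)
N = 436816 * exp(-0.3128 * 58)
N = 0.0057697

0.0057697


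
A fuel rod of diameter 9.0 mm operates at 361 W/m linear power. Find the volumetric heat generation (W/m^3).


r = D / 2 / 1000 = 9.0 / 2 / 1000 = 0.0045 m
q''' = q' / (pi * r^2)
q''' = 361 / (pi * 0.0045^2)
q''' = 5.6746e+06 W/m^3

5.6746e+06


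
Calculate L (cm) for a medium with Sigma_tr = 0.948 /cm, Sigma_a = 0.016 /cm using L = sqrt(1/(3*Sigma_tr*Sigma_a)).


D = 1 / (3 * Sigma_tr) = 1 / (3 * 0.948) = 0.3516174 cm
L = sqrt(D / Sigma_a)
L = sqrt(0.3516174 / 0.016)
L = 4.6879 cm

4.6879


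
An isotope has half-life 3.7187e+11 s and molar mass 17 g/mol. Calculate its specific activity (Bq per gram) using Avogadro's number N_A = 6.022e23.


lambda = ln(2) / t_half = ln(2) / 3.7187e+11 = 1.863950e-12 /s
SA = lambda * N_A / M
SA = 1.863950e-12 * 6.022e23 / 17
SA = 6.6028e+10 Bq/g

6.6028e+10


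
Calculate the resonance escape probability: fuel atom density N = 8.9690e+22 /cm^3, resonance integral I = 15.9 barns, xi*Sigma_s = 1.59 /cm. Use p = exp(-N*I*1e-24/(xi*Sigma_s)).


p = exp(-N * I * 1e-24 / (xi*Sigma_s))
p = exp(-8.9690e+22 * 15.9 * 1e-24 / 1.59)
p = 0.40783

0.40783


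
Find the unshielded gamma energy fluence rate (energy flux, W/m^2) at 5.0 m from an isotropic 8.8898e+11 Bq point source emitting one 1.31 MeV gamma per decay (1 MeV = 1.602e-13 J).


psi = A * E * 1.602e-13 / (4*pi*r^2)
psi = 8.8898e+11 * 1.31 * 1.602e-13 / (4*pi*5.0^2)
psi = 5.9385e-04 W/m^2

5.9385e-04


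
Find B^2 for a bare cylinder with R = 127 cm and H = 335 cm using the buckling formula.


B^2 = (2.405/R)^2 + (pi/H)^2
B^2 = (2.405/127)^2 + (pi/335)^2
B^2 = 4.4656e-04 /cm^2

4.4656e-04


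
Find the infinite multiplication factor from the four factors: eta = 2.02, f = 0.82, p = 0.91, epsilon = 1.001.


k_inf = eta * f * p * epsilon
k_inf = 2.02 * 0.82 * 0.91 * 1.001
k_inf = 1.5088

1.5088


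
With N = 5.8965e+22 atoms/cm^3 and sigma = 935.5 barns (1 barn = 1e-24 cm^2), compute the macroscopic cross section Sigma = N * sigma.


Sigma = N * sigma_barns * 1e-24
Sigma = 5.8965e+22 * 935.5 * 1e-24
Sigma = 55.162 /cm

55.162


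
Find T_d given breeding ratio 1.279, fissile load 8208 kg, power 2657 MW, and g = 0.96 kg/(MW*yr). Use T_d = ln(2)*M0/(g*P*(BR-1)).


Breeding gain G = BR - 1 = 1.279 - 1 = 0.279
Fissile production rate = g * P * G = 0.96 * 2657 * 0.279 = 711.65088 kg/yr
T_d = ln(2) * M0 / (g * P * G)
T_d = ln(2) * 8208 / 711.65088 = 7.9946 yr

7.9946


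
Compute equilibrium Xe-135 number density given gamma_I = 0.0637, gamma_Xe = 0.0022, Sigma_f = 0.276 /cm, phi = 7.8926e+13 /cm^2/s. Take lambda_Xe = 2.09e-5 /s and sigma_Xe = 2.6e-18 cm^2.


Xe_eq = (gamma_I + gamma_Xe) * Sigma_f * phi / (lambda_Xe + sigma_Xe * phi)
Numerator = (0.0637 + 0.0022) * 0.276 * 7.8926e+13 = 1.435538e+12
Denominator = 2.09e-5 + 2.6e-18 * 7.8926e+13 = 2.261076e-04
Xe_eq = 1.435538e+12 / 2.261076e-04 = 6.3489e+15 /cm^3

6.3489e+15


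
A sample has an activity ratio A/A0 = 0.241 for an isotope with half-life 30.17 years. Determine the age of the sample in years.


lambda = ln(2) / t_half = ln(2) / 30.17 = 0.02297472 /yr
t = -ln(A/A0) / lambda
t = -ln(0.241) / 0.02297472
t = 61.936 yr

61.936


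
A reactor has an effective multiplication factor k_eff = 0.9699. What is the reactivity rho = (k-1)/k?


rho = (k_eff - 1) / k_eff
rho = (0.9699 - 1) / 0.9699
rho = -0.031034

-0.031034


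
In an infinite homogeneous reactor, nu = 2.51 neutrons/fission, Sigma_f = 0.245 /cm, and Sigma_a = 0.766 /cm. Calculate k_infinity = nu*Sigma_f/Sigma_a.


k_inf = nu * Sigma_f / Sigma_a
k_inf = 2.51 * 0.245 / 0.766
k_inf = 0.80281

0.80281


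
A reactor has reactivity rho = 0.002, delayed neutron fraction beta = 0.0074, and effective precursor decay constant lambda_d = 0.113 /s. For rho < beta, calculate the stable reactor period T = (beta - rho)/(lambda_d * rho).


T = (beta - rho) / (lambda_d * rho)
T = (0.0074 - 0.002) / (0.113 * 0.002)
T = 23.894 s

23.894


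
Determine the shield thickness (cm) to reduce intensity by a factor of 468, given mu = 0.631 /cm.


x = ln(factor) / mu
x = ln(468) / 0.631
x = 9.7440 cm

9.7440


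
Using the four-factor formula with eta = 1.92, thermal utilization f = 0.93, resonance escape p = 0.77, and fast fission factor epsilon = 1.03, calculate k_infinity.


k_inf = eta * f * p * epsilon
k_inf = 1.92 * 0.93 * 0.77 * 1.03
k_inf = 1.4162

1.4162


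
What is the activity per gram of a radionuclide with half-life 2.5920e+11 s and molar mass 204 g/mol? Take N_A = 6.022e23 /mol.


lambda = ln(2) / t_half = ln(2) / 2.5920e+11 = 2.674179e-12 /s
SA = lambda * N_A / M
SA = 2.674179e-12 * 6.022e23 / 204
SA = 7.8941e+09 Bq/g

7.8941e+09


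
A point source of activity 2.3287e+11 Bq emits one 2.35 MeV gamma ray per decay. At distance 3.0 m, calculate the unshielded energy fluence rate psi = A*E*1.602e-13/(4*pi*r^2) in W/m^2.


psi = A * E * 1.602e-13 / (4*pi*r^2)
psi = 2.3287e+11 * 2.35 * 1.602e-13 / (4*pi*3.0^2)
psi = 7.7516e-04 W/m^2

7.7516e-04


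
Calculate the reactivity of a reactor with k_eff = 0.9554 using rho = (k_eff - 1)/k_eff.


rho = (k_eff - 1) / k_eff
rho = (0.9554 - 1) / 0.9554
rho = -0.046682

-0.046682


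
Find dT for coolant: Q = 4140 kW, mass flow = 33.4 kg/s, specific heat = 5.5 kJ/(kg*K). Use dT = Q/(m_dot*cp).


dT = Q / (m_dot * cp)
dT = 4140 / (33.4 * 5.5)
dT = 22.537 C

22.537


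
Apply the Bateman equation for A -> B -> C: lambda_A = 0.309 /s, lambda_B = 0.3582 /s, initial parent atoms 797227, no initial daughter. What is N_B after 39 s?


N_B(t) = lambda_A * N_A0 / (lambda_B - lambda_A) * [exp(-lambda_A*t) - exp(-lambda_B*t)]
exp(-0.309*39) = 5.838714e-06; exp(-0.3582*39) = 8.570239e-07
N_B = 0.309 * 797227 / (0.3582 - 0.309) * (5.838714e-06 - 8.570239e-07)
N_B = 24.943

24.943


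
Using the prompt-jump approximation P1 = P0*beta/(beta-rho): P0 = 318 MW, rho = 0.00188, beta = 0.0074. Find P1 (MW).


P1/P0 = beta / (beta - rho)
P1/P0 = 0.0074 / (0.0074 - 0.00188) = 1.340580
P1 = 318 * 1.340580 = 426.30 MW

426.30


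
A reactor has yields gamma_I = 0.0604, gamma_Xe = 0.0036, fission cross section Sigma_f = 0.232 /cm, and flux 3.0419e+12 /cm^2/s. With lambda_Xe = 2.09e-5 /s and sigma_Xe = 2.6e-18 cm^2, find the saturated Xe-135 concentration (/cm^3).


Xe_eq = (gamma_I + gamma_Xe) * Sigma_f * phi / (lambda_Xe + sigma_Xe * phi)
Numerator = (0.0604 + 0.0036) * 0.232 * 3.0419e+12 = 4.516613e+10
Denominator = 2.09e-5 + 2.6e-18 * 3.0419e+12 = 2.880894e-05
Xe_eq = 4.516613e+10 / 2.880894e-05 = 1.5678e+15 /cm^3

1.5678e+15


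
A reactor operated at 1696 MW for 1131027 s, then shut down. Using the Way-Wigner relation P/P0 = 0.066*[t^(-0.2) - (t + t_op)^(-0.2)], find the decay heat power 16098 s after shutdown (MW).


P/P0 = 0.066 * [t^(-0.2) - (t + t_op)^(-0.2)]
P/P0 = 0.066 * [16098^(-0.2) - (16098 + 1131027)^(-0.2)]
P/P0 = 0.066 * [0.1440939 - 0.06138720] = 0.005458642
P = 1696 * 0.005458642 = 9.2579 MW

9.2579


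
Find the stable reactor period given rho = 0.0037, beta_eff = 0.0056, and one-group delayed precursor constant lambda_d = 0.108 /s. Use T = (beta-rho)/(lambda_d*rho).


T = (beta - rho) / (lambda_d * rho)
T = (0.0056 - 0.0037) / (0.108 * 0.0037)
T = 4.7548 s

4.7548


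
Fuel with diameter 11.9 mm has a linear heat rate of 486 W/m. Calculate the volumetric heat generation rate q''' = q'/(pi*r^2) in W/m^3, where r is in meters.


r = D / 2 / 1000 = 11.9 / 2 / 1000 = 0.00595 m
q''' = q' / (pi * r^2)
q''' = 486 / (pi * 0.00595^2)
q''' = 4.3697e+06 W/m^3

4.3697e+06


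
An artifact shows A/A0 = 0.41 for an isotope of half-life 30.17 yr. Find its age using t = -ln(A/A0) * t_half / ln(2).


lambda = ln(2) / t_half = ln(2) / 30.17 = 0.02297472 /yr
t = -ln(A/A0) / lambda
t = -ln(0.41) / 0.02297472
t = 38.808 yr

38.808


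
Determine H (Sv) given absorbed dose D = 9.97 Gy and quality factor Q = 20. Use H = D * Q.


H = D * Q
H = 9.97 * 20
H = 199.40 Sv

199.40


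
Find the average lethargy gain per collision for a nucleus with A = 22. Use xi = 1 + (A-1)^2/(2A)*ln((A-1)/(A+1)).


xi = 1 + (A-1)^2/(2A) * ln((A-1)/(A+1))
xi = 1 + (22-1)^2/(2*22) * ln((22-1)/(22 +1))
xi = 0.088215

0.088215


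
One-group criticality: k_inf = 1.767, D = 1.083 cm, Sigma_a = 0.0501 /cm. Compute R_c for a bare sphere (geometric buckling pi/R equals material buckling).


L^2 = D / Sigma_a = 1.083 / 0.0501 = 21.61677 cm^2
B_m^2 = (k_inf - 1) / L^2 = (1.767 - 1) / 21.61677 = 0.03548171 /cm^2
For a bare sphere: B_g = pi/R, so R_c = pi / sqrt(B_m^2)
R_c = pi / sqrt(0.03548171) = 16.678 cm

16.678


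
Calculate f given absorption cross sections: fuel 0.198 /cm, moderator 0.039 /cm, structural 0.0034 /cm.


f = Sigma_a_fuel / (Sigma_a_fuel + Sigma_a_mod + Sigma_a_other)
f = 0.198 / (0.198 + 0.039 + 0.0034)
f = 0.82363

0.82363


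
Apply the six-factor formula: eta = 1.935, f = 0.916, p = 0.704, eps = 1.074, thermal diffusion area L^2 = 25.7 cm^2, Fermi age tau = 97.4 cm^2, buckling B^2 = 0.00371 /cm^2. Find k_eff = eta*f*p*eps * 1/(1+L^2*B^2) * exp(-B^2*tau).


k_inf = eta*f*p*eps = 1.935*0.916*0.704*1.074 = 1.340150
P_TNL = 1/(1 + L^2*B^2) = 1/(1 + 25.7*0.00371) = 0.9129527
P_FNL = exp(-B^2*tau) = exp(-0.00371*97.4) = 0.6967323
k_eff = k_inf * P_TNL * P_FNL = 1.340150 * 0.9129527 * 0.6967323
k_eff = 0.85245

0.85245


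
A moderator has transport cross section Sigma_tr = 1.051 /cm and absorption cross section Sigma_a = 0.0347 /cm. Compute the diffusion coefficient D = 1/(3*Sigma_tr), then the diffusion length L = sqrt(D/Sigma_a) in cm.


D = 1 / (3 * Sigma_tr) = 1 / (3 * 1.051) = 0.3171583 cm
L = sqrt(D / Sigma_a)
L = sqrt(0.3171583 / 0.0347)
L = 3.0232 cm

3.0232


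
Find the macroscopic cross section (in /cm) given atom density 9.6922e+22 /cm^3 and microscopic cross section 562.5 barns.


Sigma = N * sigma_barns * 1e-24
Sigma = 9.6922e+22 * 562.5 * 1e-24
Sigma = 54.519 /cm

54.519


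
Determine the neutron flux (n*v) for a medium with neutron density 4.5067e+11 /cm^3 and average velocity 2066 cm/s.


phi = n * v
phi = 4.5067e+11 * 2066
phi = 9.3108e+14 /cm^2/s

9.3108e+14


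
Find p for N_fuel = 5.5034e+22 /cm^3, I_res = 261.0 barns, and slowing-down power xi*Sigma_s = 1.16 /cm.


p = exp(-N * I * 1e-24 / (xi*Sigma_s))
p = exp(-5.5034e+22 * 261.0 * 1e-24 / 1.16)
p = 4.1907e-06

4.1907e-06


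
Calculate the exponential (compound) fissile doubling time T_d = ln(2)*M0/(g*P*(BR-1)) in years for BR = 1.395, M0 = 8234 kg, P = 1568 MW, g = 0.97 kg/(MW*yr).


Breeding gain G = BR - 1 = 1.395 - 1 = 0.395
Fissile production rate = g * P * G = 0.97 * 1568 * 0.395 = 600.7792 kg/yr
T_d = ln(2) * M0 / (g * P * G)
T_d = ln(2) * 8234 / 600.7792 = 9.5000 yr

9.5000


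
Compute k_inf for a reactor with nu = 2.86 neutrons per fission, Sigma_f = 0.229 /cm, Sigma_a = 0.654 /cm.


k_inf = nu * Sigma_f / Sigma_a
k_inf = 2.86 * 0.229 / 0.654
k_inf = 1.0014

1.0014


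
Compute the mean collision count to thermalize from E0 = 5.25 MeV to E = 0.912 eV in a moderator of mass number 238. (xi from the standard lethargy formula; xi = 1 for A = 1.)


xi = 1 + (A-1)^2/(2A)*ln((A-1)/(A+1)) = 0.008379872 (for A = 238)
n = ln(E0/E) / xi
n = ln(5.25e6 / 0.912) / 0.008379872
n = ln(5.756579e+06) / 0.008379872 = 1857.5

1857.5


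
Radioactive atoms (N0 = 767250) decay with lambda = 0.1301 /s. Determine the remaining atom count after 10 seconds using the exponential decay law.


N = N0 * exp(-lambda * t)
N = 767250 * exp(-0.1301 * 10)
N = 208891

208891


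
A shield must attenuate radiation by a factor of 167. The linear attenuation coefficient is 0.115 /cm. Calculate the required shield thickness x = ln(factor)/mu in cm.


x = ln(factor) / mu
x = ln(167) / 0.115
x = 44.504 cm

44.504


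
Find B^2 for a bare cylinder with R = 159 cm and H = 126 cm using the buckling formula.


B^2 = (2.405/R)^2 + (pi/H)^2
B^2 = (2.405/159)^2 + (pi/126)^2
B^2 = 8.5046e-04 /cm^2

8.5046e-04


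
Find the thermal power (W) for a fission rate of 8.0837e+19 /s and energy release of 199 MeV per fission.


P = fission_rate * E_MeV * 1.602e-13
P = 8.0837e+19 * 199 * 1.602e-13
P = 2.5771e+09 W

2.5771e+09


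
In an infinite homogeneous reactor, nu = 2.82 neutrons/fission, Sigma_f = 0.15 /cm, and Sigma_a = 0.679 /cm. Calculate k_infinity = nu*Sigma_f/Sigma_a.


k_inf = nu * Sigma_f / Sigma_a
k_inf = 2.82 * 0.15 / 0.679
k_inf = 0.62297

0.62297


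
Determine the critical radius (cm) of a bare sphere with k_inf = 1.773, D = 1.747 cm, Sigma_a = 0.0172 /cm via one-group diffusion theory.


L^2 = D / Sigma_a = 1.747 / 0.0172 = 101.5698 cm^2
B_m^2 = (k_inf - 1) / L^2 = (1.773 - 1) / 101.5698 = 0.007610530 /cm^2
For a bare sphere: B_g = pi/R, so R_c = pi / sqrt(B_m^2)
R_c = pi / sqrt(0.007610530) = 36.012 cm

36.012


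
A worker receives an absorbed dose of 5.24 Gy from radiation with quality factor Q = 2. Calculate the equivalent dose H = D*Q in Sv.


H = D * Q
H = 5.24 * 2
H = 10.480 Sv

10.480


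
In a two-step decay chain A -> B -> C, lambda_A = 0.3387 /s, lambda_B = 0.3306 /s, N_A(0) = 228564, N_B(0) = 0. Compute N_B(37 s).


N_B(t) = lambda_A * N_A0 / (lambda_B - lambda_A) * [exp(-lambda_A*t) - exp(-lambda_B*t)]
exp(-0.3387*37) = 3.609649e-06; exp(-0.3306*37) = 4.871055e-06
N_B = 0.3387 * 228564 / (0.3306 - 0.3387) * (3.609649e-06 - 4.871055e-06)
N_B = 12.056

12.056


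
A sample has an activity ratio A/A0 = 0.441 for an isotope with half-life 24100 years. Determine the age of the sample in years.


lambda = ln(2) / t_half = ln(2) / 24100 = 2.876129e-05 /yr
t = -ln(A/A0) / lambda
t = -ln(0.441) / 2.876129e-05
t = 28466 yr

28466


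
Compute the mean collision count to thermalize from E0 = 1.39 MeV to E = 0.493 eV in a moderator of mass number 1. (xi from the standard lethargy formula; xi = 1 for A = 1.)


xi = 1 + (A-1)^2/(2A)*ln((A-1)/(A+1)) = 1 (for A = 1)
n = ln(E0/E) / xi
n = ln(1.39e6 / 0.493) / 1
n = ln(2.819473e+06) / 1 = 14.852

14.852


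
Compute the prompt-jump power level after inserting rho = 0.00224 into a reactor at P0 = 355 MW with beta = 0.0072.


P1/P0 = beta / (beta - rho)
P1/P0 = 0.0072 / (0.0072 - 0.00224) = 1.451613
P1 = 355 * 1.451613 = 515.32 MW

515.32


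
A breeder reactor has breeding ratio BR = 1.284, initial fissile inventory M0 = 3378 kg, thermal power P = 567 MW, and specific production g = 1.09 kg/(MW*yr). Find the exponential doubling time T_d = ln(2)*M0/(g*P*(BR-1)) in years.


Breeding gain G = BR - 1 = 1.284 - 1 = 0.284
Fissile production rate = g * P * G = 1.09 * 567 * 0.284 = 175.52052 kg/yr
T_d = ln(2) * M0 / (g * P * G)
T_d = ln(2) * 3378 / 175.52052 = 13.340 yr

13.340


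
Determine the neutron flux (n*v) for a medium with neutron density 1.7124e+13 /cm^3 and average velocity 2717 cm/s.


phi = n * v
phi = 1.7124e+13 * 2717
phi = 4.6526e+16 /cm^2/s

4.6526e+16


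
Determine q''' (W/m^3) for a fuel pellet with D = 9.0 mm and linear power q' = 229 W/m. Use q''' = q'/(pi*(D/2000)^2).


r = D / 2 / 1000 = 9.0 / 2 / 1000 = 0.0045 m
q''' = q' / (pi * r^2)
q''' = 229 / (pi * 0.0045^2)
q''' = 3.5997e+06 W/m^3

3.5997e+06


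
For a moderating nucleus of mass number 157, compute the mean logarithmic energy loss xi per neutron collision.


xi = 1 + (A-1)^2/(2A) * ln((A-1)/(A+1))
xi = 1 + (157-1)^2/(2*157) * ln((157-1)/(157 +1))
xi = 0.012685

0.012685


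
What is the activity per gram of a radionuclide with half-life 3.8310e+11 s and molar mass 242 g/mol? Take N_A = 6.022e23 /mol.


lambda = ln(2) / t_half = ln(2) / 3.8310e+11 = 1.809311e-12 /s
SA = lambda * N_A / M
SA = 1.809311e-12 * 6.022e23 / 242
SA = 4.5023e+09 Bq/g

4.5023e+09


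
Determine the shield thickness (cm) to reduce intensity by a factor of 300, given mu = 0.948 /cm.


x = ln(factor) / mu
x = ln(300) / 0.948
x = 6.0166 cm

6.0166


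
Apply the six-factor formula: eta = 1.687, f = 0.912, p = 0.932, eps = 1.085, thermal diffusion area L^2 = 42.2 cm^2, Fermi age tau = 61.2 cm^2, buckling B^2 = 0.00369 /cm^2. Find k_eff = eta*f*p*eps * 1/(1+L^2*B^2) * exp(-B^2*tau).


k_inf = eta*f*p*eps = 1.687*0.912*0.932*1.085 = 1.555806
P_TNL = 1/(1 + L^2*B^2) = 1/(1 + 42.2*0.00369) = 0.8652630
P_FNL = exp(-B^2*tau) = exp(-0.00369*61.2) = 0.7978553
k_eff = k_inf * P_TNL * P_FNL = 1.555806 * 0.8652630 * 0.7978553
k_eff = 1.0741

1.0741


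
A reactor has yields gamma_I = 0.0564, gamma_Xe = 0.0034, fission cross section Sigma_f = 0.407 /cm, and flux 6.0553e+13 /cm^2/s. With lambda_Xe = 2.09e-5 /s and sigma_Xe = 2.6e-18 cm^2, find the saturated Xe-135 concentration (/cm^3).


Xe_eq = (gamma_I + gamma_Xe) * Sigma_f * phi / (lambda_Xe + sigma_Xe * phi)
Numerator = (0.0564 + 0.0034) * 0.407 * 6.0553e+13 = 1.473775e+12
Denominator = 2.09e-5 + 2.6e-18 * 6.0553e+13 = 1.783378e-04
Xe_eq = 1.473775e+12 / 1.783378e-04 = 8.2640e+15 /cm^3

8.2640e+15


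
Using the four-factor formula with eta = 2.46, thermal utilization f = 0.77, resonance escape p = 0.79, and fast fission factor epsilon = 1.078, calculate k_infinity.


k_inf = eta * f * p * epsilon
k_inf = 2.46 * 0.77 * 0.79 * 1.078
k_inf = 1.6131

1.6131


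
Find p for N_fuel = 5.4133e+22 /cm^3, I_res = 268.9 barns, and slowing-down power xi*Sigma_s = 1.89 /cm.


p = exp(-N * I * 1e-24 / (xi*Sigma_s))
p = exp(-5.4133e+22 * 268.9 * 1e-24 / 1.89)
p = 4.5202e-04

4.5202e-04


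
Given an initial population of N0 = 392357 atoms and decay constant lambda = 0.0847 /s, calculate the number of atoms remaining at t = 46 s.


N = N0 * exp(-lambda * t)
N = 392357 * exp(-0.0847 * 46)
N = 7972.3

7972.3


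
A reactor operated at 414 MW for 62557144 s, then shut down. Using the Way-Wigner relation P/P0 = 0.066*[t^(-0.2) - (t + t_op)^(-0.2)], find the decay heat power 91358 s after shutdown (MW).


P/P0 = 0.066 * [t^(-0.2) - (t + t_op)^(-0.2)]
P/P0 = 0.066 * [91358^(-0.2) - (91358 + 62557144)^(-0.2)]
P/P0 = 0.066 * [0.1018241 - 0.02758150] = 0.004900012
P = 414 * 0.004900012 = 2.0286 MW

2.0286


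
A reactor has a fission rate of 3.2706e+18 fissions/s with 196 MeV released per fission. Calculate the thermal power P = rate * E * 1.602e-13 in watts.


P = fission_rate * E_MeV * 1.602e-13
P = 3.2706e+18 * 196 * 1.602e-13
P = 1.0269e+08 W

1.0269e+08


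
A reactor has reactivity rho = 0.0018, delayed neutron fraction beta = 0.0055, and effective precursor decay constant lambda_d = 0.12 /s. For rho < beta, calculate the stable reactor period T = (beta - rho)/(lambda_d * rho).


T = (beta - rho) / (lambda_d * rho)
T = (0.0055 - 0.0018) / (0.12 * 0.0018)
T = 17.130 s

17.130


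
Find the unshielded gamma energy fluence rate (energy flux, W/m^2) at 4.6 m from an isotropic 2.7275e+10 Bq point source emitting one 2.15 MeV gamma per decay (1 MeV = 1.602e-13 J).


psi = A * E * 1.602e-13 / (4*pi*r^2)
psi = 2.7275e+10 * 2.15 * 1.602e-13 / (4*pi*4.6^2)
psi = 3.5330e-05 W/m^2

3.5330e-05


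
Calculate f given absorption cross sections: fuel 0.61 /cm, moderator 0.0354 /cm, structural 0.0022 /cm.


f = Sigma_a_fuel / (Sigma_a_fuel + Sigma_a_mod + Sigma_a_other)
f = 0.61 / (0.61 + 0.0354 + 0.0022)
f = 0.94194

0.94194


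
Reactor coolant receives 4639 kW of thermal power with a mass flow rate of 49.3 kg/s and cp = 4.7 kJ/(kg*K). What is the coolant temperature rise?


dT = Q / (m_dot * cp)
dT = 4639 / (49.3 * 4.7)
dT = 20.021 C

20.021


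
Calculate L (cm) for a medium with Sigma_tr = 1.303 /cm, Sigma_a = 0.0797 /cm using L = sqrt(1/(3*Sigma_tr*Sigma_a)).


D = 1 / (3 * Sigma_tr) = 1 / (3 * 1.303) = 0.2558199 cm
L = sqrt(D / Sigma_a)
L = sqrt(0.2558199 / 0.0797)
L = 1.7916 cm

1.7916


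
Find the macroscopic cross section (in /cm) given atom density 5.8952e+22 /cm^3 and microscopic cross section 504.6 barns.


Sigma = N * sigma_barns * 1e-24
Sigma = 5.8952e+22 * 504.6 * 1e-24
Sigma = 29.747 /cm

29.747


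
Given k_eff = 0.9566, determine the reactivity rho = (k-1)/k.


rho = (k_eff - 1) / k_eff
rho = (0.9566 - 1) / 0.9566
rho = -0.045369

-0.045369


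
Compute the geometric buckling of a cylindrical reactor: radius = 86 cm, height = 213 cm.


B^2 = (2.405/R)^2 + (pi/H)^2
B^2 = (2.405/86)^2 + (pi/213)^2
B^2 = 9.9959e-04 /cm^2

9.9959e-04


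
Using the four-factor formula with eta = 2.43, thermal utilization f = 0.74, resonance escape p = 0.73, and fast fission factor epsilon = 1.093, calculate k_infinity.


k_inf = eta * f * p * epsilon
k_inf = 2.43 * 0.74 * 0.73 * 1.093
k_inf = 1.4348

1.4348


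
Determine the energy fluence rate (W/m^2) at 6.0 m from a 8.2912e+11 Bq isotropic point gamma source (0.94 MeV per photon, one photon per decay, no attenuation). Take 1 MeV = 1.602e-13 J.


psi = A * E * 1.602e-13 / (4*pi*r^2)
psi = 8.2912e+11 * 0.94 * 1.602e-13 / (4*pi*6.0^2)
psi = 2.7599e-04 W/m^2

2.7599e-04


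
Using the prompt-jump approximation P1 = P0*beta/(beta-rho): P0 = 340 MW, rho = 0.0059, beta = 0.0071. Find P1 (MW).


P1/P0 = beta / (beta - rho)
P1/P0 = 0.0071 / (0.0071 - 0.0059) = 5.916667
P1 = 340 * 5.916667 = 2011.7 MW

2011.7


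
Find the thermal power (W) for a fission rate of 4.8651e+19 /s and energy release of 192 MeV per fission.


P = fission_rate * E_MeV * 1.602e-13
P = 4.8651e+19 * 192 * 1.602e-13
P = 1.4964e+09 W

1.4964e+09


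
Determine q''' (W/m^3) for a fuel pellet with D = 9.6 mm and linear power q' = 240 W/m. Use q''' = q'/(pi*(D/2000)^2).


r = D / 2 / 1000 = 9.6 / 2 / 1000 = 0.0048 m
q''' = q' / (pi * r^2)
q''' = 240 / (pi * 0.0048^2)
q''' = 3.3157e+06 W/m^3

3.3157e+06


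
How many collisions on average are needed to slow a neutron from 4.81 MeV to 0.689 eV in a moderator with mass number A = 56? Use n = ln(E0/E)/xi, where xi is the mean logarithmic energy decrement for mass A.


xi = 1 + (A-1)^2/(2A)*ln((A-1)/(A+1)) = 0.03529286 (for A = 56)
n = ln(E0/E) / xi
n = ln(4.81e6 / 0.689) / 0.03529286
n = ln(6.981132e+06) / 0.03529286 = 446.51

446.51


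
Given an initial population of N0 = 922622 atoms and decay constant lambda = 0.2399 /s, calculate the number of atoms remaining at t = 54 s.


N = N0 * exp(-lambda * t)
N = 922622 * exp(-0.2399 * 54)
N = 2.1823

2.1823


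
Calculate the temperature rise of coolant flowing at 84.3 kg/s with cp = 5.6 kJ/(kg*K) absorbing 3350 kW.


dT = Q / (m_dot * cp)
dT = 3350 / (84.3 * 5.6)
dT = 7.0963 C

7.0963


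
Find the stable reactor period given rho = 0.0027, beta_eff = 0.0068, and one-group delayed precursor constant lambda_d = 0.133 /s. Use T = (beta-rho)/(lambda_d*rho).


T = (beta - rho) / (lambda_d * rho)
T = (0.0068 - 0.0027) / (0.133 * 0.0027)
T = 11.417 s

11.417


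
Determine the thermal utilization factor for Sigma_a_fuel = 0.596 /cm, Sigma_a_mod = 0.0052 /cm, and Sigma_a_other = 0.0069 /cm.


f = Sigma_a_fuel / (Sigma_a_fuel + Sigma_a_mod + Sigma_a_other)
f = 0.596 / (0.596 + 0.0052 + 0.0069)
f = 0.98010

0.98010


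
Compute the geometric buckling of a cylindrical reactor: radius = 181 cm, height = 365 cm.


B^2 = (2.405/R)^2 + (pi/H)^2
B^2 = (2.405/181)^2 + (pi/365)^2
B^2 = 2.5063e-04 /cm^2

2.5063e-04


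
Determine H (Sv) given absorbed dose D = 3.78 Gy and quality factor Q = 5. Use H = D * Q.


H = D * Q
H = 3.78 * 5
H = 18.900 Sv

18.900


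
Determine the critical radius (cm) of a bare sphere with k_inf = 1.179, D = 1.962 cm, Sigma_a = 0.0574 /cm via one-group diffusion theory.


L^2 = D / Sigma_a = 1.962 / 0.0574 = 34.18118 cm^2
B_m^2 = (k_inf - 1) / L^2 = (1.179 - 1) / 34.18118 = 0.005236800 /cm^2
For a bare sphere: B_g = pi/R, so R_c = pi / sqrt(B_m^2)
R_c = pi / sqrt(0.005236800) = 43.413 cm

43.413


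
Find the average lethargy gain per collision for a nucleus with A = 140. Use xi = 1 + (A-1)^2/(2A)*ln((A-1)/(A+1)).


xi = 1 + (A-1)^2/(2A) * ln((A-1)/(A+1))
xi = 1 + (140-1)^2/(2*140) * ln((140-1)/(140 +1))
xi = 0.014218

0.014218


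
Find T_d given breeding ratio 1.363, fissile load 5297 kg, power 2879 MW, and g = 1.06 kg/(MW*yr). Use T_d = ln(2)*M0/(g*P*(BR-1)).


Breeding gain G = BR - 1 = 1.363 - 1 = 0.363
Fissile production rate = g * P * G = 1.06 * 2879 * 0.363 = 1107.78162 kg/yr
T_d = ln(2) * M0 / (g * P * G)
T_d = ln(2) * 5297 / 1107.78162 = 3.3144 yr

3.3144


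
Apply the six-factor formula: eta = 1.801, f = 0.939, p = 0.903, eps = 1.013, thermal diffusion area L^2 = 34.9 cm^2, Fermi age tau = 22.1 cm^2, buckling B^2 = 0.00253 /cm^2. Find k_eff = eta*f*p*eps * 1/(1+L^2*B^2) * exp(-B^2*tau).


k_inf = eta*f*p*eps = 1.801*0.939*0.903*1.013 = 1.546951
P_TNL = 1/(1 + L^2*B^2) = 1/(1 + 34.9*0.00253) = 0.9188668
P_FNL = exp(-B^2*tau) = exp(-0.00253*22.1) = 0.9456214
k_eff = k_inf * P_TNL * P_FNL = 1.546951 * 0.9188668 * 0.9456214
k_eff = 1.3441

1.3441


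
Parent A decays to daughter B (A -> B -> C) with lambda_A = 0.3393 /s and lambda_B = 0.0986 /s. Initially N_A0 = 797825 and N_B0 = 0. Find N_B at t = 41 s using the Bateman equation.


N_B(t) = lambda_A * N_A0 / (lambda_B - lambda_A) * [exp(-lambda_A*t) - exp(-lambda_B*t)]
exp(-0.3393*41) = 9.086553e-07; exp(-0.0986*41) = 0.01755178
N_B = 0.3393 * 797825 / (0.0986 - 0.3393) * (9.086553e-07 - 0.01755178)
N_B = 19738

19738


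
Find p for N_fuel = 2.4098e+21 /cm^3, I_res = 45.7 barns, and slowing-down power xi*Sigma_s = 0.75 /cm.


p = exp(-N * I * 1e-24 / (xi*Sigma_s))
p = exp(-2.4098e+21 * 45.7 * 1e-24 / 0.75)
p = 0.86343

0.86343


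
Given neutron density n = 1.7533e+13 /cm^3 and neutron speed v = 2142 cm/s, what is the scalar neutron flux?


phi = n * v
phi = 1.7533e+13 * 2142
phi = 3.7556e+16 /cm^2/s

3.7556e+16


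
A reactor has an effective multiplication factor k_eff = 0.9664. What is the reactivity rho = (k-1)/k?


rho = (k_eff - 1) / k_eff
rho = (0.9664 - 1) / 0.9664
rho = -0.034768

-0.034768


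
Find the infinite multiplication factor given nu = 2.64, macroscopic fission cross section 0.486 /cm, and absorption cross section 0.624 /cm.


k_inf = nu * Sigma_f / Sigma_a
k_inf = 2.64 * 0.486 / 0.624
k_inf = 2.0562

2.0562


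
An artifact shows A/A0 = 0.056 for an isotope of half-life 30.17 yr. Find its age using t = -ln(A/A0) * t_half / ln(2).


lambda = ln(2) / t_half = ln(2) / 30.17 = 0.02297472 /yr
t = -ln(A/A0) / lambda
t = -ln(0.056) / 0.02297472
t = 125.46 yr

125.46


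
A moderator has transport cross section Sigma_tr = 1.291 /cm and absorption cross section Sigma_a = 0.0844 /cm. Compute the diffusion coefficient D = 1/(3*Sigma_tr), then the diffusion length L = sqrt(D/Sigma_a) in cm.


D = 1 / (3 * Sigma_tr) = 1 / (3 * 1.291) = 0.2581978 cm
L = sqrt(D / Sigma_a)
L = sqrt(0.2581978 / 0.0844)
L = 1.7491 cm

1.7491


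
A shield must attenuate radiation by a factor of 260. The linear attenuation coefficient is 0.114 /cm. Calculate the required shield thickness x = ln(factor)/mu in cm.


x = ln(factor) / mu
x = ln(260) / 0.114
x = 48.778 cm

48.778


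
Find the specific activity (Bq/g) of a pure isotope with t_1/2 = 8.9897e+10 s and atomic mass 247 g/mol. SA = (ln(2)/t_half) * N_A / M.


lambda = ln(2) / t_half = ln(2) / 8.9897e+10 = 7.710460e-12 /s
SA = lambda * N_A / M
SA = 7.710460e-12 * 6.022e23 / 247
SA = 1.8799e+10 Bq/g

1.8799e+10


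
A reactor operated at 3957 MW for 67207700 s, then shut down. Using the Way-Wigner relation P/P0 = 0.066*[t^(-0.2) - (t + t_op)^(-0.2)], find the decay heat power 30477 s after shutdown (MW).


P/P0 = 0.066 * [t^(-0.2) - (t + t_op)^(-0.2)]
P/P0 = 0.066 * [30477^(-0.2) - (30477 + 67207700)^(-0.2)]
P/P0 = 0.066 * [0.1268252 - 0.02719423] = 0.006575644
P = 3957 * 0.006575644 = 26.020 MW

26.020


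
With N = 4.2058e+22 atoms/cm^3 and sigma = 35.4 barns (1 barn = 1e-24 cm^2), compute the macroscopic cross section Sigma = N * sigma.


Sigma = N * sigma_barns * 1e-24
Sigma = 4.2058e+22 * 35.4 * 1e-24
Sigma = 1.4889 /cm

1.4889


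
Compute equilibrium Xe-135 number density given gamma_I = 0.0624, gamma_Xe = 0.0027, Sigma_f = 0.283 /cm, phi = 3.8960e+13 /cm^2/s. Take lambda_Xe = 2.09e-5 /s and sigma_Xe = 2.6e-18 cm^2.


Xe_eq = (gamma_I + gamma_Xe) * Sigma_f * phi / (lambda_Xe + sigma_Xe * phi)
Numerator = (0.0624 + 0.0027) * 0.283 * 3.8960e+13 = 7.177718e+11
Denominator = 2.09e-5 + 2.6e-18 * 3.8960e+13 = 1.221960e-04
Xe_eq = 7.177718e+11 / 1.221960e-04 = 5.8739e+15 /cm^3

5.8739e+15


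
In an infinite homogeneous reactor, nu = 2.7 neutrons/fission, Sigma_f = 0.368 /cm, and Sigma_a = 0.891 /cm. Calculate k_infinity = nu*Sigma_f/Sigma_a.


k_inf = nu * Sigma_f / Sigma_a
k_inf = 2.7 * 0.368 / 0.891
k_inf = 1.1152

1.1152


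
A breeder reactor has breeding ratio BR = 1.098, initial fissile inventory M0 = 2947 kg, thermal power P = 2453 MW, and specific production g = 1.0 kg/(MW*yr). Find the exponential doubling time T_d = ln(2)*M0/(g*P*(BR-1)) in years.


Breeding gain G = BR - 1 = 1.098 - 1 = 0.098
Fissile production rate = g * P * G = 1.0 * 2453 * 0.098 = 240.394 kg/yr
T_d = ln(2) * M0 / (g * P * G)
T_d = ln(2) * 2947 / 240.394 = 8.4973 yr

8.4973


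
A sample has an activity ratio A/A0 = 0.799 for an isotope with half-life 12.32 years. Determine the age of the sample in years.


lambda = ln(2) / t_half = ln(2) / 12.32 = 0.05626195 /yr
t = -ln(A/A0) / lambda
t = -ln(0.799) / 0.05626195
t = 3.9884 yr

3.9884


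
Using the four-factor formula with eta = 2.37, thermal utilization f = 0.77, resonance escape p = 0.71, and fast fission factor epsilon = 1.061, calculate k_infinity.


k_inf = eta * f * p * epsilon
k_inf = 2.37 * 0.77 * 0.71 * 1.061
k_inf = 1.3747

1.3747


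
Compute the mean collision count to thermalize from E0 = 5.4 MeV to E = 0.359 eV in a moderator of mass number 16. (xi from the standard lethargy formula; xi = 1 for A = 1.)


xi = 1 + (A-1)^2/(2A)*ln((A-1)/(A+1)) = 0.1199467 (for A = 16)
n = ln(E0/E) / xi
n = ln(5.4e6 / 0.359) / 0.1199467
n = ln(1.504178e+07) / 0.1199467 = 137.78

137.78


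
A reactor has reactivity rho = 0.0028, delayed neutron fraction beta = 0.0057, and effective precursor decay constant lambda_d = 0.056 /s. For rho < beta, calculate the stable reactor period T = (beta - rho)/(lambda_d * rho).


T = (beta - rho) / (lambda_d * rho)
T = (0.0057 - 0.0028) / (0.056 * 0.0028)
T = 18.495 s

18.495


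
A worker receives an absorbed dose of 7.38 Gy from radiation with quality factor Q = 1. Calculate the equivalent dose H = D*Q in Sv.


H = D * Q
H = 7.38 * 1
H = 7.3800 Sv

7.3800


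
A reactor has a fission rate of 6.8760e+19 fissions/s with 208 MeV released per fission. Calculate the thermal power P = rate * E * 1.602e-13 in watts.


P = fission_rate * E_MeV * 1.602e-13
P = 6.8760e+19 * 208 * 1.602e-13
P = 2.2912e+09 W

2.2912e+09


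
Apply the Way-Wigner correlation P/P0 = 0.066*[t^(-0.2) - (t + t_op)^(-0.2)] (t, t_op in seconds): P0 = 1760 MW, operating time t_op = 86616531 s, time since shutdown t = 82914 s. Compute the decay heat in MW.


P/P0 = 0.066 * [t^(-0.2) - (t + t_op)^(-0.2)]
P/P0 = 0.066 * [82914^(-0.2) - (82914 + 86616531)^(-0.2)]
P/P0 = 0.066 * [0.1038184 - 0.02584620] = 0.005146165
P = 1760 * 0.005146165 = 9.0573 MW

9.0573


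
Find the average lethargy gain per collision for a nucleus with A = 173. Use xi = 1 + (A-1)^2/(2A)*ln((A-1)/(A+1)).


xi = 1 + (A-1)^2/(2A) * ln((A-1)/(A+1))
xi = 1 + (173-1)^2/(2*173) * ln((173-1)/(173 +1))
xi = 0.011516

0.011516


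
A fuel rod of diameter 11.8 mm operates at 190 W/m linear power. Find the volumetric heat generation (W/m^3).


r = D / 2 / 1000 = 11.8 / 2 / 1000 = 0.0059 m
q''' = q' / (pi * r^2)
q''' = 190 / (pi * 0.0059^2)
q''' = 1.7374e+06 W/m^3

1.7374e+06


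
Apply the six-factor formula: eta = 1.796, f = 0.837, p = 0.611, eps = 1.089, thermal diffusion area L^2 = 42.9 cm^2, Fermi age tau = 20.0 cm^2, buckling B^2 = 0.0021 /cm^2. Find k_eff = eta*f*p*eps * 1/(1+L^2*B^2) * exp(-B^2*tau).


k_inf = eta*f*p*eps = 1.796*0.837*0.611*1.089 = 1.000232
P_TNL = 1/(1 + L^2*B^2) = 1/(1 + 42.9*0.0021) = 0.9173554
P_FNL = exp(-B^2*tau) = exp(-0.0021*20.0) = 0.9588698
k_eff = k_inf * P_TNL * P_FNL = 1.000232 * 0.9173554 * 0.9588698
k_eff = 0.87983

0.87983


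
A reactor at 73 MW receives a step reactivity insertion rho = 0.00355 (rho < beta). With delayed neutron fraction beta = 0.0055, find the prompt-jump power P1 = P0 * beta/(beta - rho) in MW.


P1/P0 = beta / (beta - rho)
P1/P0 = 0.0055 / (0.0055 - 0.00355) = 2.820513
P1 = 73 * 2.820513 = 205.90 MW

205.90


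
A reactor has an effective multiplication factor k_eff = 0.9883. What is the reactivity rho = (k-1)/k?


rho = (k_eff - 1) / k_eff
rho = (0.9883 - 1) / 0.9883
rho = -0.011839

-0.011839


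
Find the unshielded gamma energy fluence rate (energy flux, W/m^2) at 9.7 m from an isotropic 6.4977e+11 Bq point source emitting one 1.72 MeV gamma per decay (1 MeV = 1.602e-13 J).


psi = A * E * 1.602e-13 / (4*pi*r^2)
psi = 6.4977e+11 * 1.72 * 1.602e-13 / (4*pi*9.7^2)
psi = 1.5142e-04 W/m^2

1.5142e-04


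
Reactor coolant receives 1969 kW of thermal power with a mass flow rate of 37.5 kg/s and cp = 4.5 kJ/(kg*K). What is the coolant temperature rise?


dT = Q / (m_dot * cp)
dT = 1969 / (37.5 * 4.5)
dT = 11.668 C

11.668


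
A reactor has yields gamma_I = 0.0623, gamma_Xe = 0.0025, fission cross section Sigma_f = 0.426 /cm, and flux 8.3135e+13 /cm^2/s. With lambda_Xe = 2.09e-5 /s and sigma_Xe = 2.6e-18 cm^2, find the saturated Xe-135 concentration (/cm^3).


Xe_eq = (gamma_I + gamma_Xe) * Sigma_f * phi / (lambda_Xe + sigma_Xe * phi)
Numerator = (0.0623 + 0.0025) * 0.426 * 8.3135e+13 = 2.294925e+12
Denominator = 2.09e-5 + 2.6e-18 * 8.3135e+13 = 2.370510e-04
Xe_eq = 2.294925e+12 / 2.370510e-04 = 9.6811e+15 /cm^3

9.6811e+15


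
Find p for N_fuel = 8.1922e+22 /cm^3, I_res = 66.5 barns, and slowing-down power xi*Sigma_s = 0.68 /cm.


p = exp(-N * I * 1e-24 / (xi*Sigma_s))
p = exp(-8.1922e+22 * 66.5 * 1e-24 / 0.68)
p = 3.3163e-04

3.3163e-04


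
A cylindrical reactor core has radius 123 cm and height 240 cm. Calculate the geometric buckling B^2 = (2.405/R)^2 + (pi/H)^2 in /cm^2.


B^2 = (2.405/R)^2 + (pi/H)^2
B^2 = (2.405/123)^2 + (pi/240)^2
B^2 = 5.5366e-04 /cm^2

5.5366e-04


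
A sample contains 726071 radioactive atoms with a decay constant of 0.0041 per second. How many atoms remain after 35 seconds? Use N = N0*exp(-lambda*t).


N = N0 * exp(-lambda * t)
N = 726071 * exp(-0.0041 * 35)
N = 629010

629010


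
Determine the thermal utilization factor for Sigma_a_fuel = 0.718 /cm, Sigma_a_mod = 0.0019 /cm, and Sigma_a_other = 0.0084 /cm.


f = Sigma_a_fuel / (Sigma_a_fuel + Sigma_a_mod + Sigma_a_other)
f = 0.718 / (0.718 + 0.0019 + 0.0084)
f = 0.98586

0.98586


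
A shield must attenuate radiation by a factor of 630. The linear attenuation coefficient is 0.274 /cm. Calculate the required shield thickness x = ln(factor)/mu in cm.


x = ln(factor) / mu
x = ln(630) / 0.274
x = 23.525 cm

23.525


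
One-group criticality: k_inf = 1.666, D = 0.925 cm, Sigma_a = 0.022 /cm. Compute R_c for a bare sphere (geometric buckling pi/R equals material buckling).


L^2 = D / Sigma_a = 0.925 / 0.022 = 42.04545 cm^2
B_m^2 = (k_inf - 1) / L^2 = (1.666 - 1) / 42.04545 = 0.01584000 /cm^2
For a bare sphere: B_g = pi/R, so R_c = pi / sqrt(B_m^2)
R_c = pi / sqrt(0.01584000) = 24.962 cm

24.962
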